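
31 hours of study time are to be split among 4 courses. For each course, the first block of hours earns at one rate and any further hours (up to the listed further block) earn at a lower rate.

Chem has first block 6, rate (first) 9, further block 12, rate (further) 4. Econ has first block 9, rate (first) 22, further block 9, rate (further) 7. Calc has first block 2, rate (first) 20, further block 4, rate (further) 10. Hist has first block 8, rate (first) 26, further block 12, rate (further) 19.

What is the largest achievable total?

Order all 8 blocks by rate: Hist/tier1 26 > Econ/tier1 22 > Calc/tier1 20 > Hist/tier2 19 > Calc/tier2 10 > Chem/tier1 9 > Econ/tier2 7 > Chem/tier2 4.
Hist tier1 at 26: fill all 8 ; 23 left.
Econ/tier1 (22): +9 ; 14 left.
Fill Calc tier1 block (2 at 20) ; 12 left.
Fill Hist tier2 block (12 at 19) ; 0 left.
Total = 26×8 + 22×9 + 20×2 + 19×12 = 674.

674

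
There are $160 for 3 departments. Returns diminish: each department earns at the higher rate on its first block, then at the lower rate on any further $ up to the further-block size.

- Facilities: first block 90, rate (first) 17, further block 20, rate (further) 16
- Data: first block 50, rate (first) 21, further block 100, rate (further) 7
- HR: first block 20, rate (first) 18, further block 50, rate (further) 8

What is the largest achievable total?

2940

Treat each block as its own option and order by rate: Data/tier1 21 > HR/tier1 18 > Facilities/tier1 17 > Facilities/tier2 16 > HR/tier2 8 > Data/tier2 7.
Fill Data tier1 block (50 at 21) — 110 left.
HR/tier1 (18): +20 — 90 left.
Facilities tier1 at 17: fill all 90 — 0 left.
Total = 21×50 + 18×20 + 17×90 = 2940.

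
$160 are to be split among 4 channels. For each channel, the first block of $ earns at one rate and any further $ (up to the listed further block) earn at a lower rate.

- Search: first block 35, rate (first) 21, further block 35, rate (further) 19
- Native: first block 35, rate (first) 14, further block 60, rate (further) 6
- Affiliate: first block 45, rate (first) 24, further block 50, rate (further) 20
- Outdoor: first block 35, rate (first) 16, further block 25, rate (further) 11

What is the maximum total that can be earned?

3385

Treat each block as its own option and order by rate: Affiliate/first 24 > Search/first 21 > Affiliate/second 20 > Search/second 19 > Outdoor/first 16 > Native/first 14 > Outdoor/second 11 > Native/second 6.
Affiliate/first (24): +45 ; 115 left.
Fill Search first block (35 at 21) ; 80 left.
Affiliate second at 20: fill all 50 ; 30 left.
Search/second: +30 of 35 at 19; pool empty.
Total = 24×45 + 21×35 + 20×50 + 19×30 = 3385.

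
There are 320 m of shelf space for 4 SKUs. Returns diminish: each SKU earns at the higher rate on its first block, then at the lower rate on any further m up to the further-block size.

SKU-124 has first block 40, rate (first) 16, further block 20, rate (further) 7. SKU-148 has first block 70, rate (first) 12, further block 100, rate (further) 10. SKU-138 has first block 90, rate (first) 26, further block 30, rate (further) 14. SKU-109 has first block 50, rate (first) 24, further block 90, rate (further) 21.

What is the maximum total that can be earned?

Rank every tier by rate: SKU-138/first 26 > SKU-109/first 24 > SKU-109/second 21 > SKU-124/first 16 > SKU-138/second 14 > SKU-148/first 12 > SKU-148/second 10 > SKU-124/second 7.
SKU-138/first (26): +90 → 230 left.
SKU-109 first at 24: fill all 50 → 180 left.
SKU-109 second at 21: fill all 90 → 90 left.
Fill SKU-124 first block (40 at 16) → 50 left.
SKU-138/second (14): +30 → 20 left.
20 remain; put them into SKU-148 first at 12.
Total = 26×90 + 24×50 + 21×90 + 16×40 + 14×30 + 12×20 = 6730.

6730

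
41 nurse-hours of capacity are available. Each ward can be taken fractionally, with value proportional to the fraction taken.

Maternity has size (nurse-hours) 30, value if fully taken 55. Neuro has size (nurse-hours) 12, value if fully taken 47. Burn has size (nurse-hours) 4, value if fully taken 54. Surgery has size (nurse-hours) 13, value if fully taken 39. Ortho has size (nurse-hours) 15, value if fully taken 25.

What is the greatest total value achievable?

Sort by value density: Burn 54/4≈13.5, Neuro 47/12≈3.92, Surgery 39/13≈3, Maternity 55/30≈1.83, Ortho 25/15≈1.67.
Burn: take in full, 4 nurse-hours for value 54 ; 37 left.
All 12 nurse-hours of Neuro fit (value 47) ; 25 remain.
Take all of Surgery (13 nurse-hours, value 39) ; 12 nurse-hours left.
Fill the last 12 nurse-hours with part of Maternity: 12/30 of it earns 22.
Total value = 162.

162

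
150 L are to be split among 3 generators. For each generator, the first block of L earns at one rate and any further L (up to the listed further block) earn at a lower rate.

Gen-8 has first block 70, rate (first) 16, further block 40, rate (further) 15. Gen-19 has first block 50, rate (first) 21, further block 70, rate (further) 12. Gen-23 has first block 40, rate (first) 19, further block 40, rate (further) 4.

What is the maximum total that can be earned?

2770

Rank every tier by rate: Gen-19/T1 21 > Gen-23/T1 19 > Gen-8/T1 16 > Gen-8/T2 15 > Gen-19/T2 12 > Gen-23/T2 4.
Fill Gen-19 T1 block (50 at 21) → 100 left.
Gen-23 T1 at 19: fill all 40 → 60 left.
60 remain; put them into Gen-8 T1 at 16.
Total = 21×50 + 19×40 + 16×60 = 2770.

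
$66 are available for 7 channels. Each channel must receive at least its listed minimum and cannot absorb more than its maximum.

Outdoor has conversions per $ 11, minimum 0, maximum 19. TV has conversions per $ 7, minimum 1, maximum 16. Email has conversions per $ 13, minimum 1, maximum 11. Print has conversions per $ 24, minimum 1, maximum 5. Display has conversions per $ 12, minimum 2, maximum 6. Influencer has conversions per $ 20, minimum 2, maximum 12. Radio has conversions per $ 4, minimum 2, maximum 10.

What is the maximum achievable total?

Meeting every minimum uses 0+1+1+1+2+2+2 = 9 $, leaving 57.
Order the channels by conversions per $: Print 24 > Influencer 20 > Email 13 > Display 12 > Outdoor 11 > TV 7 > Radio 4.
Give Print 4 more to hit its cap of 5 — 53 left.
Influencer takes 10 more to reach its cap of 12 — 43 left.
Email: +10 to 11 (cap) — 33 left.
Display: +4 to 6 (cap) — 29 left.
Outdoor takes 19 more to reach its cap of 19 — 10 left.
TV: +10 (room for 15) → 11. Pool exhausted.
Total = 11×19 + 7×11 + 13×11 + 24×5 + 12×6 + 20×12 + 4×2 = 869.

869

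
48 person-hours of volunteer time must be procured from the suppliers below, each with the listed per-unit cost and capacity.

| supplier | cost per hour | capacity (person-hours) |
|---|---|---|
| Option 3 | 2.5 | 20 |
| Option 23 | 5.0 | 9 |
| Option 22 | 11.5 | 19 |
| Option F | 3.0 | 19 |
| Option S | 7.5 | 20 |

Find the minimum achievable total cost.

152

Use suppliers in increasing cost order.
Option 3 (2.5): use full 20 → 28 person-hours to go.
Option F (3.0): use full 19 → 9 person-hours to go.
Option 23 at 5.0: take all 9 person-hours → 0 still needed.
Option S, Option 22: unused.
Cost = 20×2.5 + 19×3.0 + 9×5.0 = 152.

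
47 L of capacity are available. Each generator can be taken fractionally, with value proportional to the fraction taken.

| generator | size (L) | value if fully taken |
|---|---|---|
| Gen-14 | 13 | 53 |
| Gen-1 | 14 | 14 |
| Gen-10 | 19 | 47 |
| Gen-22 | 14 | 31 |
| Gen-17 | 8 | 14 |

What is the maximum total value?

132.75

Best value per unit of size first: Gen-14 53/13≈4.08, Gen-10 47/19≈2.47, Gen-22 31/14≈2.21, Gen-17 14/8≈1.75, Gen-1 14/14≈1.
Gen-14: take in full, 13 L for value 53 — 34 left.
Take all of Gen-10 (19 L, value 47) — 15 L left.
Gen-22: take in full, 14 L for value 31 — 1 left.
1 L left: a 1/8 share of Gen-17 gives 14×1/8 = 1.75.
Total value = 132.75.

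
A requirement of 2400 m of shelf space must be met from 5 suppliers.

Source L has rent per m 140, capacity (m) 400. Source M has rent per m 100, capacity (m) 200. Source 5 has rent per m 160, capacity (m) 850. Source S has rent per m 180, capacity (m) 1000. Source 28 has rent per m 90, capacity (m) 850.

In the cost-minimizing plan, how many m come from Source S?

Cheapest first:
Source 28 (90): use full 850 ; 1550 m to go.
Source M (100): use full 200 ; 1350 m to go.
Source L (140): use full 400 ; 950 m to go.
Take 850 from Source 5 at 160 ; need 100 more.
Source S at 180: take 100 of its 1000 ; requirement met.

100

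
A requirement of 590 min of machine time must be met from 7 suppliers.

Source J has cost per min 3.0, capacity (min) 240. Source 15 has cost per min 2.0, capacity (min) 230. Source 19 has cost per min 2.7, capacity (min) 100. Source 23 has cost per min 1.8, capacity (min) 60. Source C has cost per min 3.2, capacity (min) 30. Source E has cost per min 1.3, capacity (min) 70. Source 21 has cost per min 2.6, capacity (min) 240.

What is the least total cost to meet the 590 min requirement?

Fill from the cheapest supplier first.
Take 70 from Source E at 1.3 — need 520 more.
Take 60 from Source 23 at 1.8 — need 460 more.
Source 15 (2.0): use full 230 — 230 min to go.
Source 21 at 2.6: take 230 of its 240 — requirement met.
Source 19, Source J, Source C: unused.
Cost = 70×1.3 + 60×1.8 + 230×2.0 + 230×2.6 = 1257.

1257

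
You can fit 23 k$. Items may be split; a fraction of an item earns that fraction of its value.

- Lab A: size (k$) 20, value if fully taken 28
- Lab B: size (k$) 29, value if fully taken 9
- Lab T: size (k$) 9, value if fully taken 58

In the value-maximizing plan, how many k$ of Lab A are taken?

14

Sort by value density: Lab T 58/9≈6.44, Lab A 28/20≈1.4, Lab B 9/29≈0.31.
All 9 k$ of Lab T fit (value 58) ; 14 remain.
Fill the last 14 k$ with part of Lab A: 14/20 of it earns 19.6.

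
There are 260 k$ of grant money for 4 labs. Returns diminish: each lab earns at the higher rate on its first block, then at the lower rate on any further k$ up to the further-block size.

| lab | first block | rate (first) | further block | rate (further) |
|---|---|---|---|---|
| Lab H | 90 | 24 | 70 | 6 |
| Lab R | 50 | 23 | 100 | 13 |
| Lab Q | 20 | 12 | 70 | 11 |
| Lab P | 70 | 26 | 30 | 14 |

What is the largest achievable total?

Order all 8 blocks by rate: Lab P/first 26 > Lab H/first 24 > Lab R/first 23 > Lab P/second 14 > Lab R/second 13 > Lab Q/first 12 > Lab Q/second 11 > Lab H/second 6.
Lab P/first (26): +70 ; 190 left.
Lab H/first (24): +90 ; 100 left.
Fill Lab R first block (50 at 23) ; 50 left.
Lab P second at 14: fill all 30 ; 20 left.
Lab R/second: +20 of 100 at 13; pool empty.
Total = 26×70 + 24×90 + 23×50 + 14×30 + 13×20 = 5810.

5810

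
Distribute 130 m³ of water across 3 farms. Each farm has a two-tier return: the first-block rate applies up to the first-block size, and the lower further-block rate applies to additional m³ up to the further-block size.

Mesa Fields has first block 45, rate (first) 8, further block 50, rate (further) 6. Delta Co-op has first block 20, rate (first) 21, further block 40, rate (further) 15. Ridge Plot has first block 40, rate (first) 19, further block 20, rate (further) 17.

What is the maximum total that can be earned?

Treat each block as its own option and order by rate: Delta Co-op/tier1 21 > Ridge Plot/tier1 19 > Ridge Plot/tier2 17 > Delta Co-op/tier2 15 > Mesa Fields/tier1 8 > Mesa Fields/tier2 6.
Fill Delta Co-op tier1 block (20 at 21) ; 110 left.
Fill Ridge Plot tier1 block (40 at 19) ; 70 left.
Ridge Plot tier2 at 17: fill all 20 ; 50 left.
Delta Co-op/tier2 (15): +40 ; 10 left.
Mesa Fields/tier1: +10 of 45 at 8; pool empty.
Total = 21×20 + 19×40 + 17×20 + 15×40 + 8×10 = 2200.

2200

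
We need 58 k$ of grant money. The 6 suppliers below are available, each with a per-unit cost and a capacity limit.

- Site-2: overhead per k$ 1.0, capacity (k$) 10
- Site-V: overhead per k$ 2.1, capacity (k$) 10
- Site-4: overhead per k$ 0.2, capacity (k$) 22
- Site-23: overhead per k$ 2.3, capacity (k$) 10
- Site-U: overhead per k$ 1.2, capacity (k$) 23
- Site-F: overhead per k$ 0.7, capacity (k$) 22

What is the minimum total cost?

34.6

Use suppliers in increasing cost order.
Site-4 (0.2): use full 22 — 36 k$ to go.
Take 22 from Site-F at 0.7 — need 14 more.
Site-2 at 1.0: take all 10 k$ — 4 still needed.
Take 4 from Site-U at 1.2 to finish.
Site-V, Site-23: unused.
Cost = 22×0.2 + 22×0.7 + 10×1.0 + 4×1.2 = 34.6.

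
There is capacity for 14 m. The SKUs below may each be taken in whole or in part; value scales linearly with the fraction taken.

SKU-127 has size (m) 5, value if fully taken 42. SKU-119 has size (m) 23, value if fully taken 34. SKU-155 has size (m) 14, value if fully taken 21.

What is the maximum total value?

55.5

Rank by value-to-size ratio: SKU-127 42/5≈8.4, SKU-155 21/14≈1.5, SKU-119 34/23≈1.48.
Take all of SKU-127 (5 m, value 42) ; 9 m left.
9 m left: a 9/14 share of SKU-155 gives 21×9/14 = 13.5.
Total value = 55.5.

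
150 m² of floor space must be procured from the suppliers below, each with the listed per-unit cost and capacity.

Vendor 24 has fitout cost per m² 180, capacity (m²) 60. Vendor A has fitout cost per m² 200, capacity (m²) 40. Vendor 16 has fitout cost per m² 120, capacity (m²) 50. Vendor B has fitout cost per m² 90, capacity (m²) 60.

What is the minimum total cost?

18600

Fill from the cheapest supplier first.
Vendor B (90): use full 60 — 90 m² to go.
Vendor 16 (120): use full 50 — 40 m² to go.
Vendor 24 at 180: take 40 of its 60 — requirement met.
Vendor A: unused.
Cost = 60×90 + 50×120 + 40×180 = 18600.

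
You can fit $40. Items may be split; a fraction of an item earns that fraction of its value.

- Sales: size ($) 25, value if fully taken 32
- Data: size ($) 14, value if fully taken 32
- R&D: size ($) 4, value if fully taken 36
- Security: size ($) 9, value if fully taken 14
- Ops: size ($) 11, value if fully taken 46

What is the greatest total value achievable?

130.56

Sort by value density: R&D 36/4≈9, Ops 46/11≈4.18, Data 32/14≈2.29, Security 14/9≈1.56, Sales 32/25≈1.28.
R&D: take in full, 4 $ for value 36 ; 36 left.
All 11 $ of Ops fit (value 46) ; 25 remain.
Data: take in full, 14 $ for value 32 ; 11 left.
Security: take in full, 9 $ for value 14 ; 2 left.
2 $ left: a 2/25 share of Sales gives 32×2/25 = 2.56.
Total value = 130.56.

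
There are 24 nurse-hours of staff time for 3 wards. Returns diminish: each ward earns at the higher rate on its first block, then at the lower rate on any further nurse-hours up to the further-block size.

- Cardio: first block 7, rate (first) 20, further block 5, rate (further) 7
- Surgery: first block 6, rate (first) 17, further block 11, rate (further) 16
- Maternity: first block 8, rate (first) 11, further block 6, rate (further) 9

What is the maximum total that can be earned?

Order all 6 blocks by rate: Cardio/T1 20 > Surgery/T1 17 > Surgery/T2 16 > Maternity/T1 11 > Maternity/T2 9 > Cardio/T2 7.
Fill Cardio T1 block (7 at 20) ; 17 left.
Surgery/T1 (17): +6 ; 11 left.
Surgery/T2 (16): +11 ; 0 left.
Total = 20×7 + 17×6 + 16×11 = 418.

418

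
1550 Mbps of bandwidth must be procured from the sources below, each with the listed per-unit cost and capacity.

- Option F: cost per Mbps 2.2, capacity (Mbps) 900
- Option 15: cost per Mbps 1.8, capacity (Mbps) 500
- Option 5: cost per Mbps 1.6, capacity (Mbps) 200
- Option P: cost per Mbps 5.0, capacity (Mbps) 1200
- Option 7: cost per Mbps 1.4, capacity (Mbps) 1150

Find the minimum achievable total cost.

2290

Fill from the cheapest source first.
Take 1150 from Option 7 at 1.4 ; need 400 more.
Option 5 (1.6): use full 200 ; 200 Mbps to go.
Option 15 (1.8): take the remaining 200 ; done.
Option F, Option P: unused.
Cost = 1150×1.4 + 200×1.6 + 200×1.8 = 2290.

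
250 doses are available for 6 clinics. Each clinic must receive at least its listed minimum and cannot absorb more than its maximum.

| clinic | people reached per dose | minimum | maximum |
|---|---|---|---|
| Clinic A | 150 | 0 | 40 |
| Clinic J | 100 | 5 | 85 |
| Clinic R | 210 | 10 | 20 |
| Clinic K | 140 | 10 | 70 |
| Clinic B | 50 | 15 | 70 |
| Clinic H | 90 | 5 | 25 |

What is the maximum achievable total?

Meeting every minimum uses 0+5+10+10+15+5 = 45 doses, leaving 205.
Order the clinics by people reached per dose: Clinic R 210 > Clinic A 150 > Clinic K 140 > Clinic J 100 > Clinic H 90 > Clinic B 50.
Clinic R takes 10 more to reach its cap of 20 — 195 left.
Give Clinic A 40 more to hit its cap of 40 — 155 left.
Clinic K takes 60 more to reach its cap of 70 — 95 left.
Clinic J takes 80 more to reach its cap of 85 — 15 left.
Clinic H has room for 20 more but only 15 remain, so it gets 20.
Total = 150×40 + 100×85 + 210×20 + 140×70 + 50×15 + 90×20 = 31050.

31050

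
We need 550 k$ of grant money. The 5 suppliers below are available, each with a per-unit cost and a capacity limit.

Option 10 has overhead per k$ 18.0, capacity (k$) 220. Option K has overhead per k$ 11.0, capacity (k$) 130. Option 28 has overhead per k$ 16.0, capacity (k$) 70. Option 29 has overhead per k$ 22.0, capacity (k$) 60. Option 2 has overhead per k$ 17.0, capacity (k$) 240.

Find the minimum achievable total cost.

Fill from the cheapest supplier first.
Take 130 from Option K at 11.0 — need 420 more.
Option 28 at 16.0: take all 70 k$ — 350 still needed.
Take 240 from Option 2 at 17.0 — need 110 more.
Take 110 from Option 10 at 18.0 to finish.
Option 29: unused.
Cost = 130×11.0 + 70×16.0 + 240×17.0 + 110×18.0 = 8610.

8610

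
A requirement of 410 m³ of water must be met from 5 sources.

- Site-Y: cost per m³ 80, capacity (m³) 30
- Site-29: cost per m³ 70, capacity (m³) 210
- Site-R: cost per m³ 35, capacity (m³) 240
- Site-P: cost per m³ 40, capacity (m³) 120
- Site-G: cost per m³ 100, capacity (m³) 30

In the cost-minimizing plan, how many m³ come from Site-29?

50

Cheapest first:
Site-R at 35: take all 240 m³ → 170 still needed.
Site-P at 40: take all 120 m³ → 50 still needed.
Site-29 at 70: take 50 of its 210 → requirement met.
Site-Y, Site-G: unused.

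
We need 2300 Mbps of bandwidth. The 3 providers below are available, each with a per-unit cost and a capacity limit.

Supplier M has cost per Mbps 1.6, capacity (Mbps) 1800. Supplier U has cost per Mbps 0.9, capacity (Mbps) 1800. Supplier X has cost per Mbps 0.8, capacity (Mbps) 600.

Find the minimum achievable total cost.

Fill from the cheapest provider first.
Supplier X at 0.8: take all 600 Mbps ; 1700 still needed.
Supplier U (0.9): take the remaining 1700 ; done.
Supplier M: unused.
Cost = 600×0.8 + 1700×0.9 = 2010.

2010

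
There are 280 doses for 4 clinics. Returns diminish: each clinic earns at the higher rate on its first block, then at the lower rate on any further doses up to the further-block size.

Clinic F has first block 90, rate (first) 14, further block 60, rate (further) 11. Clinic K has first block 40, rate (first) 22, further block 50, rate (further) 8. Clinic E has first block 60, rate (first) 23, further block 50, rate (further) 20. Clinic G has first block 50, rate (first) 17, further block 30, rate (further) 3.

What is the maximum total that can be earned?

5230

Treat each block as its own option and order by rate: Clinic E/first 23 > Clinic K/first 22 > Clinic E/second 20 > Clinic G/first 17 > Clinic F/first 14 > Clinic F/second 11 > Clinic K/second 8 > Clinic G/second 3.
Clinic E first at 23: fill all 60 ; 220 left.
Fill Clinic K first block (40 at 22) ; 180 left.
Clinic E second at 20: fill all 50 ; 130 left.
Clinic G/first (17): +50 ; 80 left.
Clinic F/first: +80 of 90 at 14; pool empty.
Total = 23×60 + 22×40 + 20×50 + 17×50 + 14×80 = 5230.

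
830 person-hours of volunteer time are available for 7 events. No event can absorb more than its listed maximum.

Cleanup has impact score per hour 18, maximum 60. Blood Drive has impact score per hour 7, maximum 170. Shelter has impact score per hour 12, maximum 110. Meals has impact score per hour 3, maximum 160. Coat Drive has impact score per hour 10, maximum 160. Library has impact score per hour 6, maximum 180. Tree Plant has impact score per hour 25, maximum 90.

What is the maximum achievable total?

8700

Rank by impact score per hour: Tree Plant 25 > Cleanup 18 > Shelter 12 > Coat Drive 10 > Blood Drive 7 > Library 6 > Meals 3.
Tree Plant: +90 to 90 (cap) — 740 left.
Cleanup takes 60 to reach its cap of 60 — 680 left.
Shelter takes 110 to reach its cap of 110 — 570 left.
Coat Drive takes 160 to reach its cap of 160 — 410 left.
Blood Drive takes 170 to reach its cap of 170 — 240 left.
Give Library 180 to hit its cap of 180 — 60 left.
Meals: +60 (room for 160) → 60. Pool exhausted.
Total = 18×60 + 7×170 + 12×110 + 3×60 + 10×160 + 6×180 + 25×90 = 8700.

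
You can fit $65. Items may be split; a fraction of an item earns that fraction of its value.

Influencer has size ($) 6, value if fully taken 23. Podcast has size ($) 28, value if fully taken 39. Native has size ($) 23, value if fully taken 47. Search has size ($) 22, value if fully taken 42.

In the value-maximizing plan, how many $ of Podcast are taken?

Sort by value density: Influencer 23/6≈3.83, Native 47/23≈2.04, Search 42/22≈1.91, Podcast 39/28≈1.39.
All 6 $ of Influencer fit (value 23) → 59 remain.
Native: take in full, 23 $ for value 47 → 36 left.
All 22 $ of Search fit (value 42) → 14 remain.
14 $ left: a 14/28 share of Podcast gives 39×14/28 = 19.5.

14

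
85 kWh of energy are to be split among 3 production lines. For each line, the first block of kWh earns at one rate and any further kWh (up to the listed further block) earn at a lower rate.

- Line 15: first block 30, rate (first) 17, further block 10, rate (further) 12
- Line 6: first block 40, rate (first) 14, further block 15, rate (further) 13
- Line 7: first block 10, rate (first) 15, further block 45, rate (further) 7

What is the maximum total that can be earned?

Rank every tier by rate: Line 15/first 17 > Line 7/first 15 > Line 6/first 14 > Line 6/second 13 > Line 15/second 12 > Line 7/second 7.
Line 15/first (17): +30 ; 55 left.
Line 7/first (15): +10 ; 45 left.
Fill Line 6 first block (40 at 14) ; 5 left.
Line 6 second at 13: only 5 left, fill 5.
Total = 17×30 + 15×10 + 14×40 + 13×5 = 1285.

1285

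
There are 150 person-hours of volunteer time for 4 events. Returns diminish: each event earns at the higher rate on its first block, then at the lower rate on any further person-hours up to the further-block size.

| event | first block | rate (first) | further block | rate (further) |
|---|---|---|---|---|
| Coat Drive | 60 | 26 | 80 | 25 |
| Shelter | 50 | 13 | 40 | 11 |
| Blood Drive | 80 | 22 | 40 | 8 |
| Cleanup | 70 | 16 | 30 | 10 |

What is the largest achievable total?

3780

Rank every tier by rate: Coat Drive/first 26 > Coat Drive/second 25 > Blood Drive/first 22 > Cleanup/first 16 > Shelter/first 13 > Shelter/second 11 > Cleanup/second 10 > Blood Drive/second 8.
Fill Coat Drive first block (60 at 26) → 90 left.
Coat Drive/second (25): +80 → 10 left.
Blood Drive first at 22: only 10 left, fill 10.
Total = 26×60 + 25×80 + 22×10 = 3780.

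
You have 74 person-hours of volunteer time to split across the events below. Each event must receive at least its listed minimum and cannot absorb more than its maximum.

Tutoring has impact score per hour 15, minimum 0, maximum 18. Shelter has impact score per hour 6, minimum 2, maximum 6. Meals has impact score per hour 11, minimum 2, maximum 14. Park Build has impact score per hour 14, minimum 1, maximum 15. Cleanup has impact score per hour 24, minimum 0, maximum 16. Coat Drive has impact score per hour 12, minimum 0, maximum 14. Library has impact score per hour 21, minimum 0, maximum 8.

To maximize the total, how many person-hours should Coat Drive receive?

Meeting every minimum uses 0+2+2+1+0+0+0 = 5 person-hours, leaving 69.
Rank by impact score per hour: Cleanup 24 > Library 21 > Tutoring 15 > Park Build 14 > Coat Drive 12 > Meals 11 > Shelter 6.
Give Cleanup 16 more to hit its cap of 16 — 53 left.
Library takes 8 more to reach its cap of 8 — 45 left.
Tutoring: +18 to 18 (cap) — 27 left.
Park Build: +14 to 15 (cap) — 13 left.
Coat Drive has room for 14 more but only 13 remain, so it gets 13.

13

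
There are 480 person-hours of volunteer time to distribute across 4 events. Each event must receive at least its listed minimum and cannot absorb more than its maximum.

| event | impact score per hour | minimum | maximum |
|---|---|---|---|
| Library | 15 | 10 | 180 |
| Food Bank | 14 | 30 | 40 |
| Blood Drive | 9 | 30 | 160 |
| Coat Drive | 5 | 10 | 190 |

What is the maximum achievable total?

5200

Meeting every minimum uses 10+30+30+10 = 80 person-hours, leaving 400.
Rank by impact score per hour: Library 15 > Food Bank 14 > Blood Drive 9 > Coat Drive 5.
Give Library 170 more to hit its cap of 180 → 230 left.
Give Food Bank 10 more to hit its cap of 40 → 220 left.
Give Blood Drive 130 more to hit its cap of 160 → 90 left.
Coat Drive: +90 (room for 180) → 100. Pool exhausted.
Total = 15×180 + 14×40 + 9×160 + 5×100 = 5200.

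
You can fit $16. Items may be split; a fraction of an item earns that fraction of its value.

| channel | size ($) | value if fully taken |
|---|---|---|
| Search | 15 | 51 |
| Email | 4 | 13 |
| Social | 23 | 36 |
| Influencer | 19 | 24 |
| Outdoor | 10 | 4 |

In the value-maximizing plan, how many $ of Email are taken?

1

Rank by value-to-size ratio: Search 51/15≈3.4, Email 13/4≈3.25, Social 36/23≈1.57, Influencer 24/19≈1.26, Outdoor 4/10≈0.4.
Take all of Search (15 $, value 51) ; 1 $ left.
Fill the last 1 $ with part of Email: 1/4 of it earns 3.25.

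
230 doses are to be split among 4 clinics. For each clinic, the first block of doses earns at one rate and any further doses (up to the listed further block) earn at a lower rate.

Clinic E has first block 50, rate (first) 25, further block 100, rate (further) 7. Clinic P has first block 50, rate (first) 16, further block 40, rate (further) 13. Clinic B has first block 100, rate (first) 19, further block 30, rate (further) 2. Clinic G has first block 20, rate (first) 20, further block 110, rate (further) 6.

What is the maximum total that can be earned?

Rank every tier by rate: Clinic E/tier1 25 > Clinic G/tier1 20 > Clinic B/tier1 19 > Clinic P/tier1 16 > Clinic P/tier2 13 > Clinic E/tier2 7 > Clinic G/tier2 6 > Clinic B/tier2 2.
Clinic E tier1 at 25: fill all 50 → 180 left.
Clinic G/tier1 (20): +20 → 160 left.
Fill Clinic B tier1 block (100 at 19) → 60 left.
Fill Clinic P tier1 block (50 at 16) → 10 left.
10 remain; put them into Clinic P tier2 at 13.
Total = 25×50 + 20×20 + 19×100 + 16×50 + 13×10 = 4480.

4480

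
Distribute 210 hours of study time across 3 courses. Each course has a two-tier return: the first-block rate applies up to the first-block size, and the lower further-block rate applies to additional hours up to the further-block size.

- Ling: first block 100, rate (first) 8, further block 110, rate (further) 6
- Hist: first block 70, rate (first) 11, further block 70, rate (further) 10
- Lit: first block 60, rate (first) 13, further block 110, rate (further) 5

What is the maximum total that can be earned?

2330

Rank every tier by rate: Lit/T1 13 > Hist/T1 11 > Hist/T2 10 > Ling/T1 8 > Ling/T2 6 > Lit/T2 5.
Lit/T1 (13): +60 ; 150 left.
Fill Hist T1 block (70 at 11) ; 80 left.
Fill Hist T2 block (70 at 10) ; 10 left.
Ling/T1: +10 of 100 at 8; pool empty.
Total = 13×60 + 11×70 + 10×70 + 8×10 = 2330.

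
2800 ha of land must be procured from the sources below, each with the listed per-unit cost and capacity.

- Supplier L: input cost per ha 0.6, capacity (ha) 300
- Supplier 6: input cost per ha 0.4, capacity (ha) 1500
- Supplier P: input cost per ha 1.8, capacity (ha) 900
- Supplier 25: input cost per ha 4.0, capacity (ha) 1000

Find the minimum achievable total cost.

Fill from the cheapest source first.
Take 1500 from Supplier 6 at 0.4 ; need 1300 more.
Supplier L at 0.6: take all 300 ha ; 1000 still needed.
Supplier P (1.8): use full 900 ; 100 ha to go.
Take 100 from Supplier 25 at 4.0 to finish.
Cost = 1500×0.4 + 300×0.6 + 900×1.8 + 100×4.0 = 2800.

2800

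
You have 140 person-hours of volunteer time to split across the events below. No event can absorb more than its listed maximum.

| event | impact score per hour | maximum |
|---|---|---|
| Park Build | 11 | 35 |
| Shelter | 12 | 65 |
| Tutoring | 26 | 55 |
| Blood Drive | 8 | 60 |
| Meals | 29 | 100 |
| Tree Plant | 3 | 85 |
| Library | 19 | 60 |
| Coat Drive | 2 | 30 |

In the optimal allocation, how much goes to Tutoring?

40

Rank by impact score per hour: Meals 29 > Tutoring 26 > Library 19 > Shelter 12 > Park Build 11 > Blood Drive 8 > Tree Plant 3 > Coat Drive 2.
Give Meals 100 to hit its cap of 100 ; 40 left.
Tutoring: +40 (room for 55) → 40. Pool exhausted.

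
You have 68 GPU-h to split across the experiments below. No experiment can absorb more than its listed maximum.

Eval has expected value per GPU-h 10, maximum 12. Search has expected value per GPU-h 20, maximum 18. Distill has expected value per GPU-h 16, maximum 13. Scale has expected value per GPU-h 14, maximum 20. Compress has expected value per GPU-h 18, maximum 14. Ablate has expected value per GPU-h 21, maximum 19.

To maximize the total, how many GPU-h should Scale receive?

4

Order the experiments by expected value per GPU-h: Ablate 21 > Search 20 > Compress 18 > Distill 16 > Scale 14 > Eval 10.
Ablate takes 19 to reach its cap of 19 — 49 left.
Give Search 18 to hit its cap of 18 — 31 left.
Compress takes 14 to reach its cap of 14 — 17 left.
Distill takes 13 to reach its cap of 13 — 4 left.
Only 4 left; Scale takes them to reach 4.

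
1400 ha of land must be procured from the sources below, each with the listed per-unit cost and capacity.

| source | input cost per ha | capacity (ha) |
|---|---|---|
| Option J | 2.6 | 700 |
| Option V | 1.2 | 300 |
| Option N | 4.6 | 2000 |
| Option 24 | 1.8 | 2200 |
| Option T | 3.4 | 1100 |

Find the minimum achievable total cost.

2340

Use sources in increasing cost order.
Take 300 from Option V at 1.2 — need 1100 more.
Option 24 (1.8): take the remaining 1100 — done.
Option J, Option T, Option N: unused.
Cost = 300×1.2 + 1100×1.8 = 2340.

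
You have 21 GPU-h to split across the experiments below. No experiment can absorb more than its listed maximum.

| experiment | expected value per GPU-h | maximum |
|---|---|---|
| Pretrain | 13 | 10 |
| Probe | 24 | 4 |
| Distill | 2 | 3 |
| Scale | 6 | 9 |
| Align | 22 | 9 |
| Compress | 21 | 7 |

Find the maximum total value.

Rank by expected value per GPU-h: Probe 24 > Align 22 > Compress 21 > Pretrain 13 > Scale 6 > Distill 2.
Probe: +4 to 4 (cap) → 17 left.
Align takes 9 to reach its cap of 9 → 8 left.
Compress takes 7 to reach its cap of 7 → 1 left.
Only 1 left; Pretrain takes them to reach 1.
Total = 13×1 + 24×4 + 22×9 + 21×7 = 454.

454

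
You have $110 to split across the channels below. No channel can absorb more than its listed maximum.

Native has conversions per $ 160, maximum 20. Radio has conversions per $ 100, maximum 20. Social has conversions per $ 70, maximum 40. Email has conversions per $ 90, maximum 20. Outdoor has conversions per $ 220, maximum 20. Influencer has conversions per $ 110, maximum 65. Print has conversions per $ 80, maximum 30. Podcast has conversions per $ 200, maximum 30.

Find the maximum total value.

18000

Order the channels by conversions per $: Outdoor 220 > Podcast 200 > Native 160 > Influencer 110 > Radio 100 > Email 90 > Print 80 > Social 70.
Outdoor: +20 to 20 (cap) ; 90 left.
Podcast: +30 to 30 (cap) ; 60 left.
Native: +20 to 20 (cap) ; 40 left.
Influencer has room for 65 but only 40 remain, so it gets 40.
Total = 160×20 + 220×20 + 110×40 + 200×30 = 18000.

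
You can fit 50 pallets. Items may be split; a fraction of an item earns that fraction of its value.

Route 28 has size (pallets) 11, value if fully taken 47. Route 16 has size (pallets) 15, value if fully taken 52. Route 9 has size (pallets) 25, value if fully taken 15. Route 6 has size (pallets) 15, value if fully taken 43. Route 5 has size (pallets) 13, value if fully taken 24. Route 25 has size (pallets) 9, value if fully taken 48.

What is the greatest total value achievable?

Best value per unit of size first: Route 25 48/9≈5.33, Route 28 47/11≈4.27, Route 16 52/15≈3.47, Route 6 43/15≈2.87, Route 5 24/13≈1.85, Route 9 15/25≈0.6.
All 9 pallets of Route 25 fit (value 48) ; 41 remain.
Take all of Route 28 (11 pallets, value 47) ; 30 pallets left.
All 15 pallets of Route 16 fit (value 52) ; 15 remain.
Take all of Route 6 (15 pallets, value 43) ; 0 pallets left.
Total value = 190.

190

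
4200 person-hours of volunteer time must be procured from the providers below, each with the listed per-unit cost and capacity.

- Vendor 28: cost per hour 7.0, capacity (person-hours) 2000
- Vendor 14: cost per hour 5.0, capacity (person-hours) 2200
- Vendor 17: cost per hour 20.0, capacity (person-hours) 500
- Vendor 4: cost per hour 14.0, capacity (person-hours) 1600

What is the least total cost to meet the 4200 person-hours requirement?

Fill from the cheapest provider first.
Vendor 14 at 5.0: take all 2200 person-hours — 2000 still needed.
Take 2000 from Vendor 28 at 7.0 — need 0 more.
Vendor 4, Vendor 17: unused.
Cost = 2200×5.0 + 2000×7.0 = 25000.

25000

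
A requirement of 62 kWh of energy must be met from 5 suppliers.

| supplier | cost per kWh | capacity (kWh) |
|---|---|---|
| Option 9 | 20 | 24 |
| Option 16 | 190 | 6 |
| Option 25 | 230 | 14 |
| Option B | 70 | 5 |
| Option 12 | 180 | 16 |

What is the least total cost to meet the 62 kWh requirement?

7380

Use suppliers in increasing cost order.
Take 24 from Option 9 at 20 → need 38 more.
Take 5 from Option B at 70 → need 33 more.
Take 16 from Option 12 at 180 → need 17 more.
Option 16 at 190: take all 6 kWh → 11 still needed.
Take 11 from Option 25 at 230 to finish.
Cost = 24×20 + 5×70 + 16×180 + 6×190 + 11×230 = 7380.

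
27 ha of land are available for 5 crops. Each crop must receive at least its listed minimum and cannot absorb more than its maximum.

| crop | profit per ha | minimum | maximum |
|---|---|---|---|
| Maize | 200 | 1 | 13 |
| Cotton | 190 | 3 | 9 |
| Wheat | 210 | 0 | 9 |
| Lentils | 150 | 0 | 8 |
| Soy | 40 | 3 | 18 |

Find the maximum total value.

Meeting every minimum uses 1+3+0+0+3 = 7 ha, leaving 20.
Rank by profit per ha: Wheat 210 > Maize 200 > Cotton 190 > Lentils 150 > Soy 40.
Give Wheat 9 more to hit its cap of 9 — 11 left.
Maize has room for 12 more but only 11 remain, so it gets 12.
Total = 200×12 + 190×3 + 210×9 + 40×3 = 4980.

4980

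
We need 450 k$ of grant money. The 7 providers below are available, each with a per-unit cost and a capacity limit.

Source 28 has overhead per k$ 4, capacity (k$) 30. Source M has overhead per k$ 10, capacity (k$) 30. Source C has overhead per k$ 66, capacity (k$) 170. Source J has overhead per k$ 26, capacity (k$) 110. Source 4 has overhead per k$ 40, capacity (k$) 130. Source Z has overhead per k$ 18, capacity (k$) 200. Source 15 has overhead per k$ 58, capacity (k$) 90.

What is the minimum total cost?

10080

Cheapest first:
Take 30 from Source 28 at 4 → need 420 more.
Source M at 10: take all 30 k$ → 390 still needed.
Source Z (18): use full 200 → 190 k$ to go.
Source J (26): use full 110 → 80 k$ to go.
Source 4 (40): take the remaining 80 → done.
Source 15, Source C: unused.
Cost = 30×4 + 30×10 + 200×18 + 110×26 + 80×40 = 10080.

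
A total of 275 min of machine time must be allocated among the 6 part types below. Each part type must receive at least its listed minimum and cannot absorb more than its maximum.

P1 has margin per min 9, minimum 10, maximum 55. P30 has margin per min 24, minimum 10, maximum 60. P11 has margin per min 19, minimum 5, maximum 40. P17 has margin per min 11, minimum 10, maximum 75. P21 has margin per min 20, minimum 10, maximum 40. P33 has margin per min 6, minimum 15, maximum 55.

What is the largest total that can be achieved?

Meeting every minimum uses 10+10+5+10+10+15 = 60 min, leaving 215.
Highest margin per min first: P30 24 > P21 20 > P11 19 > P17 11 > P1 9 > P33 6.
P30 takes 50 more to reach its cap of 60 — 165 left.
Give P21 30 more to hit its cap of 40 — 135 left.
P11 takes 35 more to reach its cap of 40 — 100 left.
P17: +65 to 75 (cap) — 35 left.
P1: +35 (room for 45) → 45. Pool exhausted.
Total = 9×45 + 24×60 + 19×40 + 11×75 + 20×40 + 6×15 = 4320.

4320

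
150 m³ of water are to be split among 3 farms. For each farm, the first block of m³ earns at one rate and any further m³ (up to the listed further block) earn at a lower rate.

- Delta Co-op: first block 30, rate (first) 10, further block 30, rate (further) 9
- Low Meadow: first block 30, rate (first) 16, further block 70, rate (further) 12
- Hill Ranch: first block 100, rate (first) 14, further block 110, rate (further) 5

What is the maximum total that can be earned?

2120

Rank every tier by rate: Low Meadow/T1 16 > Hill Ranch/T1 14 > Low Meadow/T2 12 > Delta Co-op/T1 10 > Delta Co-op/T2 9 > Hill Ranch/T2 5.
Fill Low Meadow T1 block (30 at 16) → 120 left.
Fill Hill Ranch T1 block (100 at 14) → 20 left.
20 remain; put them into Low Meadow T2 at 12.
Total = 16×30 + 14×100 + 12×20 = 2120.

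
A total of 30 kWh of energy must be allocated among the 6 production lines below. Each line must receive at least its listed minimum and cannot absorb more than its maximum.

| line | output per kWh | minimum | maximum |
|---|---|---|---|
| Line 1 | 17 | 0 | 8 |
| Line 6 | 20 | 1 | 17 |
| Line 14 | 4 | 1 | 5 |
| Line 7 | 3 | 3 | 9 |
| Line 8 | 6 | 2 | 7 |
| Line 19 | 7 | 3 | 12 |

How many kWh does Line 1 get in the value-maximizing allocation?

Meeting every minimum uses 0+1+1+3+2+3 = 10 kWh, leaving 20.
Order the production lines by output per kWh: Line 6 20 > Line 1 17 > Line 19 7 > Line 8 6 > Line 14 4 > Line 7 3.
Give Line 6 16 more to hit its cap of 17 ; 4 left.
Line 1 has room for 8 more but only 4 remain, so it gets 4.

4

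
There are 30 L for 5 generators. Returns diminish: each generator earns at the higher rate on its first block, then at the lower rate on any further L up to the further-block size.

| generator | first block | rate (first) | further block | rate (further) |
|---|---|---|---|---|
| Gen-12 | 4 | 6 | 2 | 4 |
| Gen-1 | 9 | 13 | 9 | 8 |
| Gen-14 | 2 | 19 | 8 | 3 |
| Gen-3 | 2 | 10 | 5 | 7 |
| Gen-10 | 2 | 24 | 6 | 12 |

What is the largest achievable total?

Treat each block as its own option and order by rate: Gen-10/tier1 24 > Gen-14/tier1 19 > Gen-1/tier1 13 > Gen-10/tier2 12 > Gen-3/tier1 10 > Gen-1/tier2 8 > Gen-3/tier2 7 > Gen-12/tier1 6 > Gen-12/tier2 4 > Gen-14/tier2 3.
Gen-10 tier1 at 24: fill all 2 ; 28 left.
Fill Gen-14 tier1 block (2 at 19) ; 26 left.
Fill Gen-1 tier1 block (9 at 13) ; 17 left.
Gen-10/tier2 (12): +6 ; 11 left.
Gen-3/tier1 (10): +2 ; 9 left.
Fill Gen-1 tier2 block (9 at 8) ; 0 left.
Total = 24×2 + 19×2 + 13×9 + 12×6 + 10×2 + 8×9 = 367.

367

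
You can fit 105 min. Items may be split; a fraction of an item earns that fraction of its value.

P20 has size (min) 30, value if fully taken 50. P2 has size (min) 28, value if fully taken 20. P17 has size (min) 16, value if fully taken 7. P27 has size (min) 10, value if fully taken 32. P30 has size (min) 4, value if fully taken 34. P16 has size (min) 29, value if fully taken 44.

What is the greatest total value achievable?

181.75

Best value per unit of size first: P30 34/4≈8.5, P27 32/10≈3.2, P20 50/30≈1.67, P16 44/29≈1.52, P2 20/28≈0.714, P17 7/16≈0.438.
All 4 min of P30 fit (value 34) ; 101 remain.
All 10 min of P27 fit (value 32) ; 91 remain.
All 30 min of P20 fit (value 50) ; 61 remain.
P16: take in full, 29 min for value 44 ; 32 left.
P2: take in full, 28 min for value 20 ; 4 left.
Only 4 min remain; take 4/16 of P17 for value 7×4/16 = 1.75.
Total value = 181.75.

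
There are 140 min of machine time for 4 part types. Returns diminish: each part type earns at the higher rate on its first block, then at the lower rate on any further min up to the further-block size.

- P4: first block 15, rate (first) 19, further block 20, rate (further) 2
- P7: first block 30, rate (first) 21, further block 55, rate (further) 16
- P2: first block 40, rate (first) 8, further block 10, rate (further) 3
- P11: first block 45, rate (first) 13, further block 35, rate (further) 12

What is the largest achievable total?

2315

Order all 8 blocks by rate: P7/first 21 > P4/first 19 > P7/second 16 > P11/first 13 > P11/second 12 > P2/first 8 > P2/second 3 > P4/second 2.
P7 first at 21: fill all 30 ; 110 left.
P4/first (19): +15 ; 95 left.
Fill P7 second block (55 at 16) ; 40 left.
40 remain; put them into P11 first at 13.
Total = 21×30 + 19×15 + 16×55 + 13×40 = 2315.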